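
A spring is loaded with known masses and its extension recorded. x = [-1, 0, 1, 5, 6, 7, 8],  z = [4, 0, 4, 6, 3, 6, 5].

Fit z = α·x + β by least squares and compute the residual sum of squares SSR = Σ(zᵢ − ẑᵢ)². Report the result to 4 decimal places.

Forming MᵀM = [[176, 26]; [26, 7]] and Mᵀz = [130, 28]ᵀ gives MᵀM·[α, β]ᵀ = Mᵀz.
Eliminating β: 7·(row 1) − 26·(row 2) gives 556·α = 7·130 − 26·28 = 182, so α = 91/278.
Then β = (28 − 26·(91/278))/7 = 387/139.
Residuals: 429/278, -387/139, 247/278, 439/278, -243/139, 257/278, -56/139; SSR = 2431/139.

SSR = 17.4892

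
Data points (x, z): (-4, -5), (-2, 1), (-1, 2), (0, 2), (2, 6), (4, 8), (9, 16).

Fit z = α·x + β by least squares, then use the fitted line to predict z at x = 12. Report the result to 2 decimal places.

AᵀA·[α, β]ᵀ = Aᵀz reads: 122·α + 8·β = 204;  8·α + 7·β = 30.
(Σx·x = 122, Σx = 8, Σ1 = 7, Σx·z = 204, Σz = 30.)
Eliminating β: 7·(row 1) − 8·(row 2) gives 790·α = 7·204 − 8·30 = 1188, so α = 594/395.
Then β = (30 − 8·(594/395))/7 = 1014/395.
At x = 12: ẑ = (594/395)·(12) + (1014/395)·(1) = 8142/395.

ẑ = 20.61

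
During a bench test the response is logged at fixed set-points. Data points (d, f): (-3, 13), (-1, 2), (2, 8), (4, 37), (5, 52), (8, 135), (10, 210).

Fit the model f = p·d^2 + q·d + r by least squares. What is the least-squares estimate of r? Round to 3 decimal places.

The normal system XᵀX·[p, q, r]ᵀ = Xᵀf is [[15075, 1681, 219]; [1681, 219, 25]; [219, 25, 7]]·[p, q, r]ᵀ = [31683, 3563, 457]ᵀ.
Row-reducing yields p = 454627/226408, q = 16911/17416, r = -8117/8086.

r = -1.004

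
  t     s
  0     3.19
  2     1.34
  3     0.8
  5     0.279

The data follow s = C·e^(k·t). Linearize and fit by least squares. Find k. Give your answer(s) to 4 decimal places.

With ln sᵢ as the transformed response and tᵢ as the regressor:
Σt = 10.0000, Σ(t)² = 38.0000, Σln s = -0.0470, Σt·ln s = -6.4668.
Normal system: [[38.0000, 10.0000]; [10.0000, 4]]·[k, ln C]ᵀ = [-6.4668, -0.0470]ᵀ.
Slope k = (n·Σt·ln s − Σt·Σln s)/(n·Σ(t)² − (Σt)²) = (4·-6.4668 − 10.0000·-0.0470)/52.0000 = -0.48841; ln C = (Σln s − k·Σt)/n = 1.20927.

k = -0.4884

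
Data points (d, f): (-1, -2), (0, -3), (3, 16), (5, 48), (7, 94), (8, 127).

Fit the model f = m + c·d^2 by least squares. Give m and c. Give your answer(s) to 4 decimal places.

m = -3.1017, c = 2.0176

Sums needed: Σ1 = 6, Σd^2 = 148, Σd^2·d^2 = 7204.
For Aᵀf: Σf = 280, Σd^2·f = 14076.
Determinant 6·7204 − 148² = 21320.
m = (280·7204 − 148·14076)/21320 = -8266/2665; c = (6·14076 − 148·280)/21320 = 5377/2665.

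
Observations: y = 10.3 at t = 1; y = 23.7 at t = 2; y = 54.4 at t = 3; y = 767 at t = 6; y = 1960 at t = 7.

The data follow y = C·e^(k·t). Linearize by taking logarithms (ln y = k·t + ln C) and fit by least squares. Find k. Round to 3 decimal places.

k = 0.875

With ln yᵢ as the transformed response and tᵢ as the regressor:
Over the data: Σt = 19.0000, Σ(t)² = 99.0000, Σln y = 23.7172, Σt·ln y = 113.5720.
Normal system: [[99.0000, 19.0000]; [19.0000, 5]]·[k, ln C]ᵀ = [113.5720, 23.7172]ᵀ.
Solving (det = 134.0000): k = 0.87488, ln C = 1.41889.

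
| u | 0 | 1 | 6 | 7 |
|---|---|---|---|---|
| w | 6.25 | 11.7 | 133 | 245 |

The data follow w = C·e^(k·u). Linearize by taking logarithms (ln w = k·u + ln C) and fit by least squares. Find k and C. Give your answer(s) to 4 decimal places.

Linearized form: ln w = k·u + ln C. From the 4 transformed points,
Σu = 14.0000, Σ(u)² = 86.0000, Σln w = 14.6838, Σu·ln w = 70.3105.
Equations: 86.0000·k + 14.0000·ln C = 70.3105;  14.0000·k + 4·ln C = 14.6838.
Δ = 86.0000·4 − (14.0000)² = 148.0000; k = (70.3105·4 − 14.0000·14.6838)/148.0000 = 0.51128, ln C = (86.0000·14.6838 − 14.0000·70.3105)/148.0000 = 1.88147, so C = exp(1.88147) = 6.56317.

k = 0.5113, C = 6.5632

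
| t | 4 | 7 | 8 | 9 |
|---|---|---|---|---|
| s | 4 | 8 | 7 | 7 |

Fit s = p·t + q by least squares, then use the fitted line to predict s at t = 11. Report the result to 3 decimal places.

ŝ = 9.071

XᵀX·[p, q]ᵀ = Xᵀs reads: 210·p + 28·q = 191;  28·p + 4·q = 26.
Eliminating q: 4·(row 1) − 28·(row 2) gives 56·p = 4·191 − 28·26 = 36, so p = 9/14.
Then q = (26 − 28·(9/14))/4 = 2.
At t = 11: ŝ = (9/14)·(11) + (2)·(1) = 127/14.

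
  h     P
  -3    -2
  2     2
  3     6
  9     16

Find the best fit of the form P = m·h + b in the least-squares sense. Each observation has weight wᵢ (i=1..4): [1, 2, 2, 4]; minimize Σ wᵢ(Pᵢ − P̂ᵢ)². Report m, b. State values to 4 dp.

m = 1.6498, b = 0.7844

Forming XᵀWX = [[359, 43]; [43, 9]] and XᵀWP = [626, 78]ᵀ gives XᵀWX·[m, b]ᵀ = XᵀWP.
Eliminating b: 9·(row 1) − 43·(row 2) gives 1382·m = 9·626 − 43·78 = 2280, so m = 1140/691.
Then b = (78 − 43·(1140/691))/9 = 542/691.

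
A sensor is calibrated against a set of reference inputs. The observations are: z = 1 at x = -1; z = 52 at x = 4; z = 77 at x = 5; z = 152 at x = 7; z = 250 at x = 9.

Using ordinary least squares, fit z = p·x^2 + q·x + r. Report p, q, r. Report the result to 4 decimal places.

p = 2.9956, q = 0.9000, r = -0.9680

From the data, Σx^2·x^2 = 9844, Σx^2·x = 1260, Σx^2 = 172, Σx·x = 172, Σx = 24, Σ1 = 5.
And Σx^2·z = 30456, Σx·z = 3906, Σz = 532.
MᵀM·[p, q, r]ᵀ = Mᵀz becomes [[9844, 1260, 172]; [1260, 172, 24]; [172, 24, 5]]·[p, q, r]ᵀ = [30456, 3906, 532]ᵀ.
Solving the 3×3 system (Gaussian elimination) gives p = 64333/21476, q = 19329/21476, r = -5197/5369.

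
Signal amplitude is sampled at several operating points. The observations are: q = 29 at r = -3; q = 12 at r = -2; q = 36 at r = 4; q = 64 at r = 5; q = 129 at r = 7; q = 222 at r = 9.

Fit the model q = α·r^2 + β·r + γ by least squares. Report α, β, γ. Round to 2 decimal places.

Normal-equation sums: Σr^2·r^2 = 9940, Σr^2·r = 1226, Σr^2 = 184, Σr·r = 184, Σr = 20, Σ1 = 6.
For Xᵀq: Σr^2·q = 26788, Σr·q = 3254, Σq = 492.
XᵀX·[α, β, γ]ᵀ = Xᵀq becomes [[9940, 1226, 184]; [1226, 184, 20]; [184, 20, 6]]·[α, β, γ]ᵀ = [26788, 3254, 492]ᵀ.
Inverting the 3×3 Gram matrix, [α, β, γ]ᵀ = [95989/32215, -58076/32215, -108446/32215]ᵀ.

α = 2.98, β = -1.80, γ = -3.37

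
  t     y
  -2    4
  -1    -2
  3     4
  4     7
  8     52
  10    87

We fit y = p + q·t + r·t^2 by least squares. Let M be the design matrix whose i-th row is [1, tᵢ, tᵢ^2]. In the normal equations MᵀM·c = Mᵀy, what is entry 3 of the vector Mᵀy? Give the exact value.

12190

Entry 3 ↔ basis t^2, so (Mᵀy)_{3} = Σᵢ (t^2)·yᵢ = (4)·(4) + (1)·(-2) + (9)·(4) + (16)·(7) + (64)·(52) + (100)·(87) = 12190.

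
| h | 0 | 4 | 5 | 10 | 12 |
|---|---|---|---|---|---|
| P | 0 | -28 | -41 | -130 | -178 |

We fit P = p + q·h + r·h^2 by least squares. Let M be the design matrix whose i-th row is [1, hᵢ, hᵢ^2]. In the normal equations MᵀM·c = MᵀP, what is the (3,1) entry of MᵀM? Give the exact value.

Row 3 ↔ basis h^2, column 1 ↔ basis 1, so (MᵀM)_{3,1} = Σᵢ h^2 = (0)·(1) + (16)·(1) + (25)·(1) + (100)·(1) + (144)·(1) = 285.

285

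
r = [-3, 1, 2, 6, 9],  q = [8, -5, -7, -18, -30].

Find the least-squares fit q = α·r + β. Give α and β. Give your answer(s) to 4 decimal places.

Entries of AᵀA: Σr·r = 131, Σr = 15, Σ1 = 5.
For Aᵀq: Σr·q = -421, Σq = -52.
Normal equations: [[131, 15]; [15, 5]]·[α, β]ᵀ = [-421, -52]ᵀ.
Eliminating β: 5·(row 1) − 15·(row 2) gives 430·α = 5·(-421) − 15·(-52) = -1325, so α = -265/86.
Then β = ((-52) − 15·(-265/86))/5 = -497/430.

α = -3.0814, β = -1.1558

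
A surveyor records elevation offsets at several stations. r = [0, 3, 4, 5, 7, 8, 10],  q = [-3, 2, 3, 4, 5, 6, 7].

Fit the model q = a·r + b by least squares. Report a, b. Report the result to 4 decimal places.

a = 0.9513, b = -1.5996

With design matrix A, AᵀA = [[263, 37]; [37, 7]] and Aᵀq = [191, 24]ᵀ.
Eliminating b: 7·(row 1) − 37·(row 2) gives 472·a = 7·191 − 37·24 = 449, so a = 449/472.
Then b = (24 − 37·(449/472))/7 = -755/472.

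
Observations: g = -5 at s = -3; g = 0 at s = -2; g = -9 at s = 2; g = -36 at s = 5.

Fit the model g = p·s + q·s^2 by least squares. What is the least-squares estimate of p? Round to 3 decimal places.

p = -1.819

Compute the Gram sums: Σs·s = 42, Σs·s^2 = 98, Σs^2·s^2 = 738.
And Σs·g = -183, Σs^2·g = -981.
MᵀM·[p, q]ᵀ = Mᵀg becomes [[42, 98]; [98, 738]]·[p, q]ᵀ = [-183, -981]ᵀ.
Δ = 42·738 − 98² = 21392.
p = ((-183)·738 − 98·(-981))/21392 = -9729/5348; q = (42·(-981) − 98·(-183))/21392 = -831/764.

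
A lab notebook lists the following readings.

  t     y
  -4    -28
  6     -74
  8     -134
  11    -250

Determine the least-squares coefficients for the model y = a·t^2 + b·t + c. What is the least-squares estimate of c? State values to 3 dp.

c = 1.978

Normal-equation sums: Σt^2·t^2 = 20289, Σt^2·t = 1995, Σt^2 = 237, Σt·t = 237, Σt = 21, Σ1 = 4.
Right-hand side: Σt^2·y = -41938, Σt·y = -4154, Σy = -486.
Normal equations: [[20289, 1995, 237]; [1995, 237, 21]; [237, 21, 4]]·[a, b, c]ᵀ = [-41938, -4154, -486]ᵀ.
Inverting the 3×3 Gram matrix, [a, b, c]ᵀ = [-791/390, -3193/5070, 1671/845]ᵀ.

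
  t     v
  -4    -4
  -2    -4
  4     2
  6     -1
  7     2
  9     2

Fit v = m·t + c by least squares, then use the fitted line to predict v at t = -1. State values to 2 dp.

v̂ = -2.68

The normal equations are: 202·m + 20·c = 58;  20·m + 6·c = -3.
(Σt·t = 202, Σt = 20, Σ1 = 6, Σt·v = 58, Σv = -3.)
det = 202·6 − 20² = 812.
m = (58·6 − 20·(-3))/812 = 102/203; c = (202·(-3) − 20·58)/812 = -883/406.
At t = -1: v̂ = (102/203)·(-1) + (-883/406)·(1) = -1087/406.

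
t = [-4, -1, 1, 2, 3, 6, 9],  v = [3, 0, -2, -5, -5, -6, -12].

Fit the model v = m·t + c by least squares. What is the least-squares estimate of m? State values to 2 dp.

m = -1.09

XᵀX·[m, c]ᵀ = Xᵀv reads: 148·m + 16·c = -183;  16·m + 7·c = -27.
(Σt·t = 148, Σt = 16, Σ1 = 7, Σt·v = -183, Σv = -27.)
det = 148·7 − 16² = 780.
m = ((-183)·7 − 16·(-27))/780 = -283/260; c = (148·(-27) − 16·(-183))/780 = -89/65.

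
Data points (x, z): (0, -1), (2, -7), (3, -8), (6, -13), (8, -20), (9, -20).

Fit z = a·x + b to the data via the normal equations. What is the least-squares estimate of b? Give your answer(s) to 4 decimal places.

b = -1.6263

AᵀA·[a, b]ᵀ = Aᵀz reads: 194·a + 28·b = -456;  28·a + 6·b = -69.
det = 194·6 − 28² = 380.
a = ((-456)·6 − 28·(-69))/380 = -201/95; b = (194·(-69) − 28·(-456))/380 = -309/190.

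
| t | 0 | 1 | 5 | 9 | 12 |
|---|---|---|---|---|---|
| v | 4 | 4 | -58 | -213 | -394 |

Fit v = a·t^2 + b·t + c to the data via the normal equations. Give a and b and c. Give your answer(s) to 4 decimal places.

Normal-equation sums: Σt^2·t^2 = 27923, Σt^2·t = 2583, Σt^2 = 251, Σt·t = 251, Σt = 27, Σ1 = 5.
Right-hand side: Σt^2·v = -75435, Σt·v = -6931, Σv = -657.
So AᵀA·[a, b, c]ᵀ = Aᵀv: [[27923, 2583, 251]; [2583, 251, 27]; [251, 27, 5]]·[a, b, c]ᵀ = [-75435, -6931, -657]ᵀ.
Solving the 3×3 system (Gaussian elimination) gives a = -32594/10933, b = 28744/10933, c = 44405/10933.

a = -2.9812, b = 2.6291, c = 4.0616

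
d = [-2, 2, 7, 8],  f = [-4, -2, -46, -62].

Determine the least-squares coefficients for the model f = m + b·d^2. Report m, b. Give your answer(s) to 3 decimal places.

From the data, Σ1 = 4, Σd^2 = 121, Σd^2·d^2 = 6529.
Moment sums: Σf = -114, Σd^2·f = -6246.
AᵀA·[m, b]ᵀ = Aᵀf becomes [[4, 121]; [121, 6529]]·[m, b]ᵀ = [-114, -6246]ᵀ.
Determinant 4·6529 − 121² = 11475.
m = ((-114)·6529 − 121·(-6246))/11475 = 764/765; b = (4·(-6246) − 121·(-114))/11475 = -746/765.

m = 0.999, b = -0.975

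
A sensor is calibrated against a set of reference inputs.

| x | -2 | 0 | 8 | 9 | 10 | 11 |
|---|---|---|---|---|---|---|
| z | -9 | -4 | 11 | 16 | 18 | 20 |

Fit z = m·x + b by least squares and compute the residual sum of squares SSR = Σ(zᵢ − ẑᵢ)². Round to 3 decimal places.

SSR = 5.489

AᵀA·[m, b]ᵀ = Aᵀz reads: 370·m + 36·b = 650;  36·m + 6·b = 52.
Eliminating b: 6·(row 1) − 36·(row 2) gives 924·m = 6·650 − 36·52 = 2028, so m = 169/77.
Then b = (52 − 36·(169/77))/6 = -1040/231.
Residuals: -25/231, 116/231, -475/231, 173/231, 128/231, 83/231; SSR = 1268/231.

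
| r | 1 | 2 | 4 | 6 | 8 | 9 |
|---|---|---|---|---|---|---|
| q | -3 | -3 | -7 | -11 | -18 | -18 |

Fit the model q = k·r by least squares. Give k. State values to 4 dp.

Sums needed: Σr·r = 202.
And Σr·q = -409.
Hence k = -409 / 202 ≈ -2.02475.

k = -2.0248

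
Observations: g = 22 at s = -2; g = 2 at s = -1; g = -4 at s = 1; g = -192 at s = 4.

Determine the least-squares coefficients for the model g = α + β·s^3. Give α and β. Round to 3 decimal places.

Forming MᵀM = [[4, 56]; [56, 4162]] and Mᵀg = [-172, -12470]ᵀ gives MᵀM·[α, β]ᵀ = Mᵀg.
Δ = 4·4162 − 56² = 13512.
α = ((-172)·4162 − 56·(-12470))/13512 = -731/563; β = (4·(-12470) − 56·(-172))/13512 = -1677/563.

α = -1.298, β = -2.979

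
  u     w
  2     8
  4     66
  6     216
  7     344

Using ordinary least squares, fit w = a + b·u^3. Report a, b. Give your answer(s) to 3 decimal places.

Setting ∂/∂a … = 0 gives: 4·a + 631·b = 634;  631·a + 168465·b = 168936.
(Σ1 = 4, Σu^3 = 631, Σu^3·u^3 = 168465, Σw = 634, Σu^3·w = 168936.)
Determinant 4·168465 − 631² = 275699.
a = (634·168465 − 631·168936)/275699 = 208194/275699; b = (4·168936 − 631·634)/275699 = 275690/275699.

a = 0.755, b = 1.000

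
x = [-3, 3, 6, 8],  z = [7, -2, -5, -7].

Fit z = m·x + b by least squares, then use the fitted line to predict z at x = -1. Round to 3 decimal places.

The normal system AᵀA·[m, b]ᵀ = Aᵀz is [[118, 14]; [14, 4]]·[m, b]ᵀ = [-113, -7]ᵀ.
Eliminating b: 4·(row 1) − 14·(row 2) gives 276·m = 4·(-113) − 14·(-7) = -354, so m = -59/46.
Then b = ((-7) − 14·(-59/46))/4 = 63/23.
At x = -1: ẑ = (-59/46)·(-1) + (63/23)·(1) = 185/46.

ẑ = 4.022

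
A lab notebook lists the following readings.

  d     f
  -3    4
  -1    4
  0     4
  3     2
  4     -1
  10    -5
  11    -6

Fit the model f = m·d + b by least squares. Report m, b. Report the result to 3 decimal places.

The normal equations are: 256·m + 24·b = -130;  24·m + 7·b = 2.
(Σd·d = 256, Σd = 24, Σ1 = 7, Σd·f = -130, Σf = 2.)
det = 256·7 − 24² = 1216.
m = ((-130)·7 − 24·2)/1216 = -479/608; b = (256·2 − 24·(-130))/1216 = 227/76.

m = -0.788, b = 2.987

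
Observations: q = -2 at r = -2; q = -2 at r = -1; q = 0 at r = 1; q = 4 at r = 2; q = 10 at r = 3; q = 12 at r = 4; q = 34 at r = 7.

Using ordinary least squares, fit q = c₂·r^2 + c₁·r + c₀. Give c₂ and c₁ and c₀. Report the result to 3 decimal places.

c₂ = 0.493, c₁ = 1.553, c₀ = -1.017

From the data, Σr^2·r^2 = 2772, Σr^2·r = 434, Σr^2 = 84, Σr·r = 84, Σr = 14, Σ1 = 7.
And Σr^2·q = 1954, Σr·q = 330, Σq = 56.
Normal equations: [[2772, 434, 84]; [434, 84, 14]; [84, 14, 7]]·[c₂, c₁, c₀]ᵀ = [1954, 330, 56]ᵀ.
Row-reducing yields c₂ = 493/1001, c₁ = 1555/1001, c₀ = -1018/1001.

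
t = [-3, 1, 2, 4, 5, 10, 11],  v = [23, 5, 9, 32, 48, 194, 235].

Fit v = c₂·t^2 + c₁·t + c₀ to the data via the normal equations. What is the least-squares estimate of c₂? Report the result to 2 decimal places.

c₂ = 1.99

MᵀM·[c₂, c₁, c₀]ᵀ = Mᵀv reads: 25620·c₂ + 2502·c₁ + 276·c₀ = 49795;  2502·c₂ + 276·c₁ + 30·c₀ = 4847;  276·c₂ + 30·c₁ + 7·c₀ = 546.
Row-reducing yields c₂ = 1003651/504726, c₁ = -397555/504726, c₀ = 249985/84121.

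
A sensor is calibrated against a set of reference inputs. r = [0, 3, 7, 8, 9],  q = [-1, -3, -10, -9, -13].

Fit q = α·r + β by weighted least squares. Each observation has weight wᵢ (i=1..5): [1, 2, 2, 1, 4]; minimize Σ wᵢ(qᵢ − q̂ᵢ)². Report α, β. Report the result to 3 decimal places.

From the data, Σwᵢ·r·r = 504, Σwᵢ·r = 64, Σwᵢ·1 = 10.
And Σwᵢ·r·q = -698, Σwᵢ·q = -88.
So MᵀWM·[α, β]ᵀ = MᵀWq: [[504, 64]; [64, 10]]·[α, β]ᵀ = [-698, -88]ᵀ.
Eliminating β: 10·(row 1) − 64·(row 2) gives 944·α = 10·(-698) − 64·(-88) = -1348, so α = -337/236.
Then β = ((-88) − 64·(-337/236))/10 = 20/59.

α = -1.428, β = 0.339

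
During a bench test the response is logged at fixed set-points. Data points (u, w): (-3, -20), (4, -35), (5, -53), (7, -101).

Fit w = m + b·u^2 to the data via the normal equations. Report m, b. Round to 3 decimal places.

Setting ∂/∂m … = 0 gives: 4·m + 99·b = -209;  99·m + 3363·b = -7014.
det = 4·3363 − 99² = 3651.
m = ((-209)·3363 − 99·(-7014))/3651 = -2827/1217; b = (4·(-7014) − 99·(-209))/3651 = -2455/1217.

m = -2.323, b = -2.017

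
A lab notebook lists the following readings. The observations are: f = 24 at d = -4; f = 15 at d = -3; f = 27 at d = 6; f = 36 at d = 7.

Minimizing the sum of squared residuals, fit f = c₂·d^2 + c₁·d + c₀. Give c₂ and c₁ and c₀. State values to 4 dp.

c₂ = 0.9000, c₁ = -1.5119, c₀ = 3.0178

Compute the Gram sums: Σd^2·d^2 = 4034, Σd^2·d = 468, Σd^2 = 110, Σd·d = 110, Σd = 6, Σ1 = 4.
Right-hand side: Σd^2·f = 3255, Σd·f = 273, Σf = 102.
Normal equations: [[4034, 468, 110]; [468, 110, 6]; [110, 6, 4]]·[c₂, c₁, c₀]ᵀ = [3255, 273, 102]ᵀ.
Row-reducing yields c₂ = 9/10, c₁ = -1527/1010, c₀ = 1524/505.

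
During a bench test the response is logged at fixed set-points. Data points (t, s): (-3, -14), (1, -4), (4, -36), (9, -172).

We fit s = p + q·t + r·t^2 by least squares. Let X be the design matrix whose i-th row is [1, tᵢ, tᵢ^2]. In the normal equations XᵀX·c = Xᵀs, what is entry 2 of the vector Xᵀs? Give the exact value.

Entry 2 ↔ basis t, so (Xᵀs)_{2} = Σᵢ (t)·sᵢ = (-3)·(-14) + (1)·(-4) + (4)·(-36) + (9)·(-172) = -1654.

-1654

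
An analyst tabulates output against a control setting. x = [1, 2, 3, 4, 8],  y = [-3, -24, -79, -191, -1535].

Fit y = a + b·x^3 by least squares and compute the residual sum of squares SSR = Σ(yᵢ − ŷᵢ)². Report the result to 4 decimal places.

Compute the Gram sums: Σ1 = 5, Σx^3 = 612, Σx^3·x^3 = 267034.
Moment sums: Σy = -1832, Σx^3·y = -800472.
Normal equations: [[5, 612]; [612, 267034]]·[a, b]ᵀ = [-1832, -800472]ᵀ.
det = 5·267034 − 612² = 960626.
a = ((-1832)·267034 − 612·(-800472))/960626 = 341288/480313; b = (5·(-800472) − 612·(-1832))/960626 = -1440588/480313.
Residuals: -341639/480313, -344096/480313, 609861/480313, 116561/480313, -40687/480313; SSR = 1295596/480313.

SSR = 2.6974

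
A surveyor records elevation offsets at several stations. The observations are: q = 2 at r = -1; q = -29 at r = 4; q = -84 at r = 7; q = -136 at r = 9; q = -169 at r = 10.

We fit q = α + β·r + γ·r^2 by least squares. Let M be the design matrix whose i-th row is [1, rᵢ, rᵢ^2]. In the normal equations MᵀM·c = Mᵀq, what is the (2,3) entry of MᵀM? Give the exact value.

Row 2 ↔ basis r, column 3 ↔ basis r^2, so (MᵀM)_{2,3} = Σᵢ (r)·(r^2) = (-1)·(1) + (4)·(16) + (7)·(49) + (9)·(81) + (10)·(100) = 2135.

2135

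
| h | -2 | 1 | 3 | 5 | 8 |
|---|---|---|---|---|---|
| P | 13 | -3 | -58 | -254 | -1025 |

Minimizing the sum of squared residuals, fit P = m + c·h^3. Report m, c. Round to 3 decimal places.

Sums needed: Σ1 = 5, Σh^3 = 657, Σh^3·h^3 = 278563.
And ΣP = -1327, Σh^3·P = -558223.
MᵀM·[m, c]ᵀ = MᵀP becomes [[5, 657]; [657, 278563]]·[m, c]ᵀ = [-1327, -558223]ᵀ.
det = 5·278563 − 657² = 961166.
m = ((-1327)·278563 − 657·(-558223))/961166 = -1450295/480583; c = (5·(-558223) − 657·(-1327))/961166 = -959638/480583.

m = -3.018, c = -1.997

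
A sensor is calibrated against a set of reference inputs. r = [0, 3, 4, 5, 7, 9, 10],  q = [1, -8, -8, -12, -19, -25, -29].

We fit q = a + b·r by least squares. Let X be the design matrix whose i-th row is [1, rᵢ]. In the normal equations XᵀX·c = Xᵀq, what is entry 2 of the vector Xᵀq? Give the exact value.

Entry 2 ↔ basis r, so (Xᵀq)_{2} = Σᵢ (r)·qᵢ = (0)·(1) + (3)·(-8) + (4)·(-8) + (5)·(-12) + (7)·(-19) + (9)·(-25) + (10)·(-29) = -764.

-764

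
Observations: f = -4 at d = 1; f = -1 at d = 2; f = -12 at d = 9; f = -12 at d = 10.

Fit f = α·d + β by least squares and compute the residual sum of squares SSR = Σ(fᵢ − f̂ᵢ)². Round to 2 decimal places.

With design matrix A, AᵀA = [[186, 22]; [22, 4]] and Aᵀf = [-234, -29]ᵀ.
Determinant 186·4 − 22² = 260.
α = ((-234)·4 − 22·(-29))/260 = -149/130; β = (186·(-29) − 22·(-234))/260 = -123/130.
Residuals: -124/65, 291/130, -48/65, 53/130; SSR = 1217/130.

SSR = 9.36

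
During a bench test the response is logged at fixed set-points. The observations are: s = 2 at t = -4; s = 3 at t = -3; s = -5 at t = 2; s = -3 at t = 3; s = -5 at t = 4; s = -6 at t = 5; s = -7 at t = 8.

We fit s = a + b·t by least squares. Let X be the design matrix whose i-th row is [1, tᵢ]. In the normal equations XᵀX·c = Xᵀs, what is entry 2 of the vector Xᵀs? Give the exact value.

Entry 2 ↔ basis t, so (Xᵀs)_{2} = Σᵢ (t)·sᵢ = (-4)·(2) + (-3)·(3) + (2)·(-5) + (3)·(-3) + (4)·(-5) + (5)·(-6) + (8)·(-7) = -142.

-142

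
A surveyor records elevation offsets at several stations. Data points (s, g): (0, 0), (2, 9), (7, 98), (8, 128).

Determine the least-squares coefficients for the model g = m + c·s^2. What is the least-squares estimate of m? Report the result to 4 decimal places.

m = 0.4890

Sums needed: Σ1 = 4, Σs^2 = 117, Σs^2·s^2 = 6513.
Right-hand side: Σg = 235, Σs^2·g = 13030.
Normal equations: [[4, 117]; [117, 6513]]·[m, c]ᵀ = [235, 13030]ᵀ.
Eliminating c: 6513·(row 1) − 117·(row 2) gives 12363·m = 6513·235 − 117·13030 = 6045, so m = 155/317.
Then c = (13030 − 117·(155/317))/6513 = 24625/12363.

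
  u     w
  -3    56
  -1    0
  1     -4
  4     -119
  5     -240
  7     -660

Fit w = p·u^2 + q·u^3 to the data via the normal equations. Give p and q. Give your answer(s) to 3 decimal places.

From the data, Σu^2·u^2 = 3365, Σu^2·u^3 = 20713, Σu^3·u^3 = 138101.
And Σu^2·w = -39744, Σu^3·w = -265512.
MᵀM·[p, q]ᵀ = Mᵀw becomes [[3365, 20713]; [20713, 138101]]·[p, q]ᵀ = [-39744, -265512]ᵀ.
Determinant 3365·138101 − 20713² = 35681496.
p = ((-39744)·138101 − 20713·(-265512))/35681496 = 452663/1486729; q = (3365·(-265512) − 20713·(-39744))/35681496 = -2926267/1486729.

p = 0.304, q = -1.968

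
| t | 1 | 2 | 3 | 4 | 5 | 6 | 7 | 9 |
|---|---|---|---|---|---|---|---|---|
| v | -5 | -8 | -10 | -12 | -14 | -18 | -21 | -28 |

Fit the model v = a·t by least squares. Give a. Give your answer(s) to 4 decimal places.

a = -3.0588

Sums needed: Σt·t = 221.
For Xᵀv: Σt·v = -676.
So XᵀX·[a]ᵀ = Xᵀv: [[221]]·[a]ᵀ = [-676]ᵀ.
Hence a = -676 / 221 ≈ -3.05882.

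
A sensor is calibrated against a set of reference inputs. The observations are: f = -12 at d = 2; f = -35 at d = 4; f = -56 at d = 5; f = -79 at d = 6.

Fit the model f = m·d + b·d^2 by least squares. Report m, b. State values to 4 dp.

Sums needed: Σd·d = 81, Σd·d^2 = 413, Σd^2·d^2 = 2193.
And Σd·f = -918, Σd^2·f = -4852.
MᵀM·[m, b]ᵀ = Mᵀf becomes [[81, 413]; [413, 2193]]·[m, b]ᵀ = [-918, -4852]ᵀ.
Δ = 81·2193 − 413² = 7064.
m = ((-918)·2193 − 413·(-4852))/7064 = -4649/3532; b = (81·(-4852) − 413·(-918))/7064 = -6939/3532.

m = -1.3163, b = -1.9646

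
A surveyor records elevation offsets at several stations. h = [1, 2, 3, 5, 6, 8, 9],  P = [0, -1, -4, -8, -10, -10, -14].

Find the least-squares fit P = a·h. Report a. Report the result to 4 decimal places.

Normal-equation sums: Σh·h = 220.
Moment sums: Σh·P = -320.
a = (-320)/220 = -1.45455.

a = -1.4545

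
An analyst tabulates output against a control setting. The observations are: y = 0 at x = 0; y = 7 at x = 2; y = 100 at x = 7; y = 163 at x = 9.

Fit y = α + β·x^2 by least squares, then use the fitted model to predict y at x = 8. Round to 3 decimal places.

The normal equations are: 4·α + 134·β = 270;  134·α + 8978·β = 18131.
Δ = 4·8978 − 134² = 17956.
α = (270·8978 − 134·18131)/17956 = -41/134; β = (4·18131 − 134·270)/17956 = 9086/4489.
At x = 8: ŷ = (-41/134)·(1) + (9086/4489)·(64) = 1160261/8978.

ŷ = 129.234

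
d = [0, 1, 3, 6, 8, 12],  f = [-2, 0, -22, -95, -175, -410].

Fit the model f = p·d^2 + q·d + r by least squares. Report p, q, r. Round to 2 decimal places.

Compute the Gram sums: Σd^2·d^2 = 26210, Σd^2·d = 2484, Σd^2 = 254, Σd·d = 254, Σd = 30, Σ1 = 6.
And Σd^2·f = -73858, Σd·f = -6956, Σf = -704.
Inverting the 3×3 Gram matrix, [p, q, r]ᵀ = [-307838/100325, 278833/100325, -133823/100325]ᵀ.

p = -3.07, q = 2.78, r = -1.33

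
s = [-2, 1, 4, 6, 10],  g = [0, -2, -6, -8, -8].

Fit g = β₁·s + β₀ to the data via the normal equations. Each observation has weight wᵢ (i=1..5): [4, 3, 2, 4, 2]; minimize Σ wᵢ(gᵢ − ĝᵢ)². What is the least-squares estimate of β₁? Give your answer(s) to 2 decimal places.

Normal-equation sums: Σwᵢ·s·s = 395, Σwᵢ·s = 47, Σwᵢ·1 = 15.
Moment sums: Σwᵢ·s·g = -406, Σwᵢ·g = -66.
det = 395·15 − 47² = 3716.
β₁ = ((-406)·15 − 47·(-66))/3716 = -747/929; β₀ = (395·(-66) − 47·(-406))/3716 = -1747/929.

β₁ = -0.80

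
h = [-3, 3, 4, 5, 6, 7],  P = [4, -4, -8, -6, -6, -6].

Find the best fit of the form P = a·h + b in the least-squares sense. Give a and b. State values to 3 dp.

a = -1.084, b = -0.358

The normal system AᵀA·[a, b]ᵀ = AᵀP is [[144, 22]; [22, 6]]·[a, b]ᵀ = [-164, -26]ᵀ.
Determinant 144·6 − 22² = 380.
a = ((-164)·6 − 22·(-26))/380 = -103/95; b = (144·(-26) − 22·(-164))/380 = -34/95.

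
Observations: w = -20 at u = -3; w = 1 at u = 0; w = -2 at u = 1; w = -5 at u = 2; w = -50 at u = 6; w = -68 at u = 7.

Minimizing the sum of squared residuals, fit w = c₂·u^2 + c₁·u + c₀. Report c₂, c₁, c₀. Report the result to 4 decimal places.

c₂ = -1.5848, c₁ = 1.4322, c₀ = -0.9534

MᵀM·[c₂, c₁, c₀]ᵀ = Mᵀw reads: 3795·c₂ + 541·c₁ + 99·c₀ = -5334;  541·c₂ + 99·c₁ + 13·c₀ = -728;  99·c₂ + 13·c₁ + 6·c₀ = -144.
Inverting the 3×3 Gram matrix, [c₂, c₁, c₀]ᵀ = [-73701/46504, 66603/46504, -5542/5813]ᵀ.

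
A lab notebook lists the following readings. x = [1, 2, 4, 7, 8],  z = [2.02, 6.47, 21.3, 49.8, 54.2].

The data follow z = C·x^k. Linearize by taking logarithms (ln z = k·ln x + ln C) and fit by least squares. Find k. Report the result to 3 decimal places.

Let Y = ln z. Fitting Y = k·ln x + ln C by least squares:
Σln x = 6.1048, Σ(ln x)² = 10.5129, Σln z = 13.5297, Σln x·ln z = 21.4417.
Equations: 10.5129·k + 6.1048·ln C = 21.4417;  6.1048·k + 5·ln C = 13.5297.
Slope k = (n·Σln x·ln z − Σln x·Σln z)/(n·Σ(ln x)² − (Σln x)²) = (5·21.4417 − 6.1048·13.5297)/15.2960 = 1.60908; ln C = (Σln z − k·Σln x)/n = 0.74131.

k = 1.609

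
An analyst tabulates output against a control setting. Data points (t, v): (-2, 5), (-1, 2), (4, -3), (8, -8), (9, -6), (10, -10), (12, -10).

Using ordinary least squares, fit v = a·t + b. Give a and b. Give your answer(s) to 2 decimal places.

a = -1.05, b = 1.72

From the data, Σt·t = 410, Σt = 40, Σ1 = 7.
For Mᵀv: Σt·v = -362, Σv = -30.
MᵀM·[a, b]ᵀ = Mᵀv becomes [[410, 40]; [40, 7]]·[a, b]ᵀ = [-362, -30]ᵀ.
Eliminating b: 7·(row 1) − 40·(row 2) gives 1270·a = 7·(-362) − 40·(-30) = -1334, so a = -667/635.
Then b = ((-30) − 40·(-667/635))/7 = 218/127.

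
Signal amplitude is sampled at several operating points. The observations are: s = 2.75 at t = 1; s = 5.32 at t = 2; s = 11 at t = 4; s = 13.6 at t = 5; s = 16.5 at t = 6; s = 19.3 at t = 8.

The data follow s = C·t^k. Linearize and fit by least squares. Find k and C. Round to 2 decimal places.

k = 0.97, C = 2.78

Taking logs, ln s = k·ln t + ln C, so regress ln s on ln t.
Sums: Σln t = 7.5601, Σ(ln t)² = 12.5270, Σln s = 13.4545, Σln t·ln s = 19.8618.
Normal system: [[12.5270, 7.5601]; [7.5601, 6]]·[k, ln C]ᵀ = [19.8618, 13.4545]ᵀ.
Slope k = (n·Σln t·ln s − Σln t·Σln s)/(n·Σ(ln t)² − (Σln t)²) = (6·19.8618 − 7.5601·13.4545)/18.0074 = 0.96926; ln C = (Σln s − k·Σln t)/n = 1.02114, so C = exp(1.02114) = 2.77636.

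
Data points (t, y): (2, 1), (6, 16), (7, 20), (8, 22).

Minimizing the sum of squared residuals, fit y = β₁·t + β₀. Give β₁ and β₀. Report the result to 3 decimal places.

β₁ = 3.602, β₀ = -5.964

From the data, Σt·t = 153, Σt = 23, Σ1 = 4.
Moment sums: Σt·y = 414, Σy = 59.
So MᵀM·[β₁, β₀]ᵀ = Mᵀy: [[153, 23]; [23, 4]]·[β₁, β₀]ᵀ = [414, 59]ᵀ.
Eliminating β₀: 4·(row 1) − 23·(row 2) gives 83·β₁ = 4·414 − 23·59 = 299, so β₁ = 299/83.
Then β₀ = (59 − 23·(299/83))/4 = -495/83.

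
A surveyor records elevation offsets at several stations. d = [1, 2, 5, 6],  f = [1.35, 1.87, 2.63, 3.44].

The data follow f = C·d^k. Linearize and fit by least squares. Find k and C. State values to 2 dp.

Linearized form: ln f = k·ln d + ln C. From the 4 transformed points,
Sums: Σln d = 4.0943, Σ(ln d)² = 6.2811, Σln f = 3.1285, Σln d·ln f = 4.2038.
Normal system: [[6.2811, 4.0943]; [4.0943, 4]]·[k, ln C]ᵀ = [4.2038, 3.1285]ᵀ.
Δ = 6.2811·4 − (4.0943)² = 8.3609; k = (4.2038·4 − 4.0943·3.1285)/8.3609 = 0.47916, ln C = (6.2811·3.1285 − 4.0943·4.2038)/8.3609 = 0.29167, so C = exp(0.29167) = 1.33866.

k = 0.48, C = 1.34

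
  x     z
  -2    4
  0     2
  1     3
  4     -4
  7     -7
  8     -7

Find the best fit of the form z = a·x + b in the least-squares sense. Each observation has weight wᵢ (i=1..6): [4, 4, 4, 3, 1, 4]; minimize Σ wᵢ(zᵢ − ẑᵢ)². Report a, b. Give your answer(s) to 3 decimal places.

MᵀWM·[a, b]ᵀ = MᵀWz reads: 373·a + 47·b = -341;  47·a + 20·b = -11.
Δ = 373·20 − 47² = 5251.
a = ((-341)·20 − 47·(-11))/5251 = -6303/5251; b = (373·(-11) − 47·(-341))/5251 = 11924/5251.

a = -1.200, b = 2.271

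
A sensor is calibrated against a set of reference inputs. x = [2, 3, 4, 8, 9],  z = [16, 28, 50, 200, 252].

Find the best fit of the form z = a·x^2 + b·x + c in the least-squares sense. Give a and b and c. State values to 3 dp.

a = 3.315, b = -2.523, c = 6.956

Entries of MᵀM: Σx^2·x^2 = 11010, Σx^2·x = 1340, Σx^2 = 174, Σx·x = 174, Σx = 26, Σ1 = 5.
Right-hand side: Σx^2·z = 34328, Σx·z = 4184, Σz = 546.
So MᵀM·[a, b, c]ᵀ = Mᵀz: [[11010, 1340, 174]; [1340, 174, 26]; [174, 26, 5]]·[a, b, c]ᵀ = [34328, 4184, 546]ᵀ.
Row-reducing yields a = 11798/3559, b = -8978/3559, c = 24758/3559.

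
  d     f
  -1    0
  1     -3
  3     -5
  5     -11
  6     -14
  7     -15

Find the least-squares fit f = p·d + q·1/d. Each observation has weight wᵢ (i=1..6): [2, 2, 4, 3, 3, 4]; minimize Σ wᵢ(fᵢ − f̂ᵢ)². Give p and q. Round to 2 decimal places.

With design matrix M, MᵀWM = [[419, 18]; [18, 208567/44100]] and MᵀWf = [-903, -3658/105]ᵀ.
Eliminating q: (208567/44100)·(row 1) − 18·(row 2) gives (73101173/44100)·p = (208567/44100)·(-903) − 18·(-3658/105) = -7651501/2100, so p = -160681521/73101173.
Then q = ((-3658/105) − 18·(-160681521/73101173))/(208567/44100) = 73066560/73101173.

p = -2.20, q = 1.00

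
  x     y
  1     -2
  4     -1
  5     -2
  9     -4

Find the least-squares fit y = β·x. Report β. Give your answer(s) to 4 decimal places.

The normal system MᵀM·[β]ᵀ = Mᵀy is [[123]]·[β]ᵀ = [-52]ᵀ.
β = (-52)/123 = -0.422764.

β = -0.4228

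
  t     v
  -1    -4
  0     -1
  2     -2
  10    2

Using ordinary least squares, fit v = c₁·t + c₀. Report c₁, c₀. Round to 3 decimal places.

c₁ = 0.452, c₀ = -2.492

Entries of MᵀM: Σt·t = 105, Σt = 11, Σ1 = 4.
For Mᵀv: Σt·v = 20, Σv = -5.
MᵀM·[c₁, c₀]ᵀ = Mᵀv becomes [[105, 11]; [11, 4]]·[c₁, c₀]ᵀ = [20, -5]ᵀ.
Determinant 105·4 − 11² = 299.
c₁ = (20·4 − 11·(-5))/299 = 135/299; c₀ = (105·(-5) − 11·20)/299 = -745/299.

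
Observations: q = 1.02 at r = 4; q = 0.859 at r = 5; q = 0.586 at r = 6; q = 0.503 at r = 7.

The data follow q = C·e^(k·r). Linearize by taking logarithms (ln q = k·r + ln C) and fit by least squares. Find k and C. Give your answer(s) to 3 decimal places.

k = -0.250, C = 2.825

Let Y = ln q. Fitting Y = k·r + ln C by least squares:
Σr = 22.0000, Σ(r)² = 126.0000, Σln q = -1.3538, Σr·ln q = -8.6975.
Normal system: [[126.0000, 22.0000]; [22.0000, 4]]·[k, ln C]ᵀ = [-8.6975, -1.3538]ᵀ.
Solving (det = 20.0000): k = -0.25034, ln C = 1.03840, so C = exp(1.03840) = 2.82469.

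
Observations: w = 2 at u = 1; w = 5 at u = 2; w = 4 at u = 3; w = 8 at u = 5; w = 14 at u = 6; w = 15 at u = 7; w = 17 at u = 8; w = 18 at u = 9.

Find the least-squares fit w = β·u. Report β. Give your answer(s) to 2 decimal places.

β = 2.05

Entries of MᵀM: Σu·u = 269.
And Σu·w = 551.
So MᵀM·[β]ᵀ = Mᵀw: [[269]]·[β]ᵀ = [551]ᵀ.
Hence β = 551 / 269 ≈ 2.04833.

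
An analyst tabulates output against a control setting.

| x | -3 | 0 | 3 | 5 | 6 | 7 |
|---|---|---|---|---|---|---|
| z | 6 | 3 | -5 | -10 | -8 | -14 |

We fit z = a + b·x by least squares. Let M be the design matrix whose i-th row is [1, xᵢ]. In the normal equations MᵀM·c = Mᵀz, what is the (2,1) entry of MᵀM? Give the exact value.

18

Row 2 ↔ basis x, column 1 ↔ basis 1, so (MᵀM)_{2,1} = Σᵢ x = (-3)·(1) + (0)·(1) + (3)·(1) + (5)·(1) + (6)·(1) + (7)·(1) = 18.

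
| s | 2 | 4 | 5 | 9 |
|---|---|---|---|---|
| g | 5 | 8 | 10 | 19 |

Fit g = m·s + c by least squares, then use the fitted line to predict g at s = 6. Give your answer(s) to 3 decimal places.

With design matrix M, MᵀM = [[126, 20]; [20, 4]] and Mᵀg = [263, 42]ᵀ.
Determinant 126·4 − 20² = 104.
m = (263·4 − 20·42)/104 = 53/26; c = (126·42 − 20·263)/104 = 4/13.
At s = 6: ĝ = (53/26)·(6) + (4/13)·(1) = 163/13.

ĝ = 12.538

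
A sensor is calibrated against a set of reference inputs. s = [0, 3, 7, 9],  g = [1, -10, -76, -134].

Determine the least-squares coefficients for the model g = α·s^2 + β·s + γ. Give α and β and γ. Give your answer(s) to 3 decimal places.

The normal equations are: 9043·α + 1099·β + 139·γ = -14668;  1099·α + 139·β + 19·γ = -1768;  139·α + 19·β + 4·γ = -219.
(Σs^2·s^2 = 9043, Σs^2·s = 1099, Σs^2 = 139, Σs·s = 139, Σs = 19, Σ1 = 4, Σs^2·g = -14668, Σs·g = -1768, Σg = -219.)
Inverting the 3×3 Gram matrix, [α, β, γ]ᵀ = [-127/66, 10253/4290, 547/715]ᵀ.

α = -1.924, β = 2.390, γ = 0.765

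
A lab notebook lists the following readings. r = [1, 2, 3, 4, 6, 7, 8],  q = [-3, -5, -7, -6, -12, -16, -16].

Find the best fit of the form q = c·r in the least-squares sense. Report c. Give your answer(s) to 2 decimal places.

c = -2.07

Normal-equation sums: Σr·r = 179.
And Σr·q = -370.
Normal equations: [[179]]·[c]ᵀ = [-370]ᵀ.
Hence c = -370 / 179 ≈ -2.06704.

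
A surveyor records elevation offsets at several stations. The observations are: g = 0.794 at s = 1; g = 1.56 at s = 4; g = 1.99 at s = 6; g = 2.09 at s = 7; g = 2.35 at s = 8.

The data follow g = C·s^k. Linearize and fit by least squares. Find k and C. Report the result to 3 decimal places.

k = 0.512, C = 0.787

Linearized form: ln g = k·ln s + ln C. From the 5 transformed points,
Σln s = 7.2034, Σ(ln s)² = 13.2429, Σln g = 2.4937, Σln s·ln g = 5.0606.
Normal system: [[13.2429, 7.2034]; [7.2034, 5]]·[k, ln C]ᵀ = [5.0606, 2.4937]ᵀ.
Δ = 13.2429·5 − (7.2034)² = 14.3252; k = (5.0606·5 − 7.2034·2.4937)/14.3252 = 0.51236, ln C = (13.2429·2.4937 − 7.2034·5.0606)/14.3252 = -0.23940, so C = exp(-0.23940) = 0.78710.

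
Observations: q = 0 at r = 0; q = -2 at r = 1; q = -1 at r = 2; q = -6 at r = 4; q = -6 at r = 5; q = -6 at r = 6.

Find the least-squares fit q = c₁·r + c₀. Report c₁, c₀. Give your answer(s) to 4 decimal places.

The normal equations are: 82·c₁ + 18·c₀ = -94;  18·c₁ + 6·c₀ = -21.
det = 82·6 − 18² = 168.
c₁ = ((-94)·6 − 18·(-21))/168 = -31/28; c₀ = (82·(-21) − 18·(-94))/168 = -5/28.

c₁ = -1.1071, c₀ = -0.1786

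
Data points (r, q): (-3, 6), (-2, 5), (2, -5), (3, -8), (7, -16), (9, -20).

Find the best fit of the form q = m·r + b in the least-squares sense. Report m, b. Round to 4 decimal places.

m = -2.2294, b = -0.3882

AᵀA·[m, b]ᵀ = Aᵀq reads: 156·m + 16·b = -354;  16·m + 6·b = -38.
(Σr·r = 156, Σr = 16, Σ1 = 6, Σr·q = -354, Σq = -38.)
det = 156·6 − 16² = 680.
m = ((-354)·6 − 16·(-38))/680 = -379/170; b = (156·(-38) − 16·(-354))/680 = -33/85.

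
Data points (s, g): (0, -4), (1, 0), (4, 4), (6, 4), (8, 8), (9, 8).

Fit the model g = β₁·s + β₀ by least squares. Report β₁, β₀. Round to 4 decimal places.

β₁ = 1.2277, β₀ = -2.3960

With design matrix A, AᵀA = [[198, 28]; [28, 6]] and Aᵀg = [176, 20]ᵀ.
Determinant 198·6 − 28² = 404.
β₁ = (176·6 − 28·20)/404 = 124/101; β₀ = (198·20 − 28·176)/404 = -242/101.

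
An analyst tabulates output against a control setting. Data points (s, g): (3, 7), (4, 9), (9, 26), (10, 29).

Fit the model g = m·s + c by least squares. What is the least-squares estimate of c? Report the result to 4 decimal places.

c = -3.2432

With design matrix M, MᵀM = [[206, 26]; [26, 4]] and Mᵀg = [581, 71]ᵀ.
Δ = 206·4 − 26² = 148.
m = (581·4 − 26·71)/148 = 239/74; c = (206·71 − 26·581)/148 = -120/37.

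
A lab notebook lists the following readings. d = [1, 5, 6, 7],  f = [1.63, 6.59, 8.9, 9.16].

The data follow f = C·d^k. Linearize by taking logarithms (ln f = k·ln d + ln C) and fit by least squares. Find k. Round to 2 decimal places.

Linearized form: ln f = k·ln d + ln C. From the 4 transformed points,
Sums: Σln d = 5.3471, Σ(ln d)² = 9.5873, Σln f = 6.7750, Σln d·ln f = 11.2615.
Normal system: [[9.5873, 5.3471]; [5.3471, 4]]·[k, ln C]ᵀ = [11.2615, 6.7750]ᵀ.
Δ = 9.5873·4 − (5.3471)² = 9.7575; k = (11.2615·4 − 5.3471·6.7750)/9.7575 = 0.90382, ln C = (9.5873·6.7750 − 5.3471·11.2615)/9.7575 = 0.48555.

k = 0.90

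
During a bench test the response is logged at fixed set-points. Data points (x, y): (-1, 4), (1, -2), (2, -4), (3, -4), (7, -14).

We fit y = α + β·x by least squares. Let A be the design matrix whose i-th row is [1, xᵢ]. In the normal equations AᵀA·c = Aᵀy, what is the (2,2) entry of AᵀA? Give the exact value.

Row 2 ↔ basis x, column 2 ↔ basis x, so (AᵀA)_{2,2} = Σᵢ (x)·(x) = (-1)·(-1) + (1)·(1) + (2)·(2) + (3)·(3) + (7)·(7) = 64.

64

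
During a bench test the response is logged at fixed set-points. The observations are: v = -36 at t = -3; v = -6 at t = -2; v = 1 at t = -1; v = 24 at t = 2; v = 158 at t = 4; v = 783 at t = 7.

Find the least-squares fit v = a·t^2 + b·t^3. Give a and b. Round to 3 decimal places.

Setting ∂/∂a … = 0 gives: 2771·a + 17587·b = 40644;  17587·a + 122603·b = 279892.
(Σt^2·t^2 = 2771, Σt^2·t^3 = 17587, Σt^3·t^3 = 122603, Σt^2·v = 40644, Σt^3·v = 279892.)
Determinant 2771·122603 − 17587² = 30430344.
a = (40644·122603 − 17587·279892)/30430344 = 7576966/3803793; b = (2771·279892 − 17587·40644)/30430344 = 7596838/3803793.

a = 1.992, b = 1.997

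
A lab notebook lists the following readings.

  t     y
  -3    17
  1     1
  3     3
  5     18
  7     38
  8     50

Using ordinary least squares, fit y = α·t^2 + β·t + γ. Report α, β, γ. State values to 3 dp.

The normal system AᵀA·[α, β, γ]ᵀ = Aᵀy is [[7285, 981, 157]; [981, 157, 21]; [157, 21, 6]]·[α, β, γ]ᵀ = [5693, 715, 127]ᵀ.
Solving the 3×3 system (Gaussian elimination) gives α = 243481/237220, β = -489749/237220, γ = 91048/59305.

α = 1.026, β = -2.065, γ = 1.535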